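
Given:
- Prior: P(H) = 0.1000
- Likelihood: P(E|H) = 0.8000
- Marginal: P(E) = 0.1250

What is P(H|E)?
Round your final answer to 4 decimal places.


Using Bayes' theorem:

P(H|E) = P(E|H) × P(H) / P(E)
       = 0.8000 × 0.1000 / 0.1250
       = 0.08000000 / 0.1250
       = 0.6400

The evidence strengthens our belief in H.
Prior: 0.1000 → Posterior: 0.6400


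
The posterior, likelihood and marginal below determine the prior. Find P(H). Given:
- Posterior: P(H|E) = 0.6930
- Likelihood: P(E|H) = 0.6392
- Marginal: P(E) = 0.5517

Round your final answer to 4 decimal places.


From Bayes' theorem: P(H|E) = P(E|H) × P(H) / P(E)

Rearranging for P(H):
P(H) = P(H|E) × P(E) / P(E|H)
     = 0.6930 × 0.5517 / 0.6392
     = 0.38232810 / 0.6392
     = 0.5981


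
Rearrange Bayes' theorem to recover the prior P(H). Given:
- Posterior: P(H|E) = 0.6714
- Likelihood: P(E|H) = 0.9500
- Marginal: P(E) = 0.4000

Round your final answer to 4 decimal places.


From Bayes' theorem: P(H|E) = P(E|H) × P(H) / P(E)

Rearranging for P(H):
P(H) = P(H|E) × P(E) / P(E|H)
     = 0.6714 × 0.4000 / 0.9500
     = 0.26856000 / 0.9500
     = 0.2827


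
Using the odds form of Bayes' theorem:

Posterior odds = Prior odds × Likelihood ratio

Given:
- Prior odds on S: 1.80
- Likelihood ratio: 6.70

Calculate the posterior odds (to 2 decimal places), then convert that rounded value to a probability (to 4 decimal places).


Step 1: Calculate posterior odds
Posterior odds = Prior odds × LR
               = 1.80 × 6.70
               = 12.06

Step 2: Convert to probability
P(S|E) = Posterior odds / (1 + Posterior odds)
       = 12.06 / (1 + 12.06)
       = 12.06 / 13.06
       = 0.9234

The evidence increased P(S) from 0.6429 to 0.9234.


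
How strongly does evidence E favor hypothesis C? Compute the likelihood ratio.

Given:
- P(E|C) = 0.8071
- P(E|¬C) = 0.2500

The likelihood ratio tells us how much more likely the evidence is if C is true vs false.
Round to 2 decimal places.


Likelihood Ratio (LR) = P(E|C) / P(E|¬C)

LR = 0.8071 / 0.2500
   = 3.23

The evidence is 3.23 times more likely if C is true than if C is false.
LR > 1, so observing E raises the odds in favor of C.


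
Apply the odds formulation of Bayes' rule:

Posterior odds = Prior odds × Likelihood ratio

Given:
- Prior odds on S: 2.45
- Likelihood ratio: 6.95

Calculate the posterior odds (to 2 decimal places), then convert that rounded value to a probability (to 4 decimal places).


Step 1: Calculate posterior odds
Posterior odds = Prior odds × LR
               = 2.45 × 6.95
               = 17.03

Step 2: Convert to probability
P(S|E) = Posterior odds / (1 + Posterior odds)
       = 17.03 / (1 + 17.03)
       = 17.03 / 18.03
       = 0.9445

The evidence increased P(S) from 0.7101 to 0.9445.


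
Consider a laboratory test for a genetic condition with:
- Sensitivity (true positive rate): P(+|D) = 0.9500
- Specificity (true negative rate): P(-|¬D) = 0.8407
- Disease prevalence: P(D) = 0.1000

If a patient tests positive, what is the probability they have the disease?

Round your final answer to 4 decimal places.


Let D = has disease, + = positive test

Given:
- P(D) = 0.1000 (prevalence)
- P(+|D) = 0.9500 (sensitivity)
- P(-|¬D) = 0.8407 (specificity)
- P(+|¬D) = 0.1593 (false positive rate = 1 - specificity)

Step 1: Find P(+)
P(+) = P(+|D)P(D) + P(+|¬D)P(¬D)
     = 0.9500 × 0.1000 + 0.1593 × 0.9000
     = 0.09500000 + 0.14337000
     = 0.23837000

Step 2: Apply Bayes' theorem for P(D|+)
P(D|+) = P(+|D)P(D) / P(+)
       = 0.09500000 / 0.23837000
       = 0.3985


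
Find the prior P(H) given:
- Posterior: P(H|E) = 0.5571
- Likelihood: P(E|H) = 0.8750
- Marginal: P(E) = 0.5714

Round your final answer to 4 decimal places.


From Bayes' theorem: P(H|E) = P(E|H) × P(H) / P(E)

Rearranging for P(H):
P(H) = P(H|E) × P(E) / P(E|H)
     = 0.5571 × 0.5714 / 0.8750
     = 0.31832694 / 0.8750
     = 0.3638


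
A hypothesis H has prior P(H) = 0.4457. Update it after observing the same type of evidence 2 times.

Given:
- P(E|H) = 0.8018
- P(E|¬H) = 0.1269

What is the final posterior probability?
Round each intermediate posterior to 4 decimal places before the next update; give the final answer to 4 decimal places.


Sequential Bayesian updating:

Initial prior: P(H) = 0.4457

Update 1:
  P(E) = 0.8018 × 0.4457 + 0.1269 × 0.5543 = 0.35736226 + 0.07034067 = 0.42770293
  P(H|E) = 0.35736226 / 0.42770293 = 0.8355

Update 2:
  P(E) = 0.8018 × 0.8355 + 0.1269 × 0.1645 = 0.66990390 + 0.02087505 = 0.69077895
  P(H|E) = 0.66990390 / 0.69077895 = 0.9698

Final posterior: 0.9698


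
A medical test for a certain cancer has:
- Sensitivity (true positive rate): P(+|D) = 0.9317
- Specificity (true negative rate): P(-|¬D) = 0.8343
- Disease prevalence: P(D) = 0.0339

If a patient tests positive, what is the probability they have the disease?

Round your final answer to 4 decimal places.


Let D = has disease, + = positive test

Given:
- P(D) = 0.0339 (prevalence)
- P(+|D) = 0.9317 (sensitivity)
- P(-|¬D) = 0.8343 (specificity)
- P(+|¬D) = 0.1657 (false positive rate = 1 - specificity)

Step 1: Find P(+)
P(+) = P(+|D)P(D) + P(+|¬D)P(¬D)
     = 0.9317 × 0.0339 + 0.1657 × 0.9661
     = 0.03158463 + 0.16008277
     = 0.19166740

Step 2: Apply Bayes' theorem for P(D|+)
P(D|+) = P(+|D)P(D) / P(+)
       = 0.03158463 / 0.19166740
       = 0.1648


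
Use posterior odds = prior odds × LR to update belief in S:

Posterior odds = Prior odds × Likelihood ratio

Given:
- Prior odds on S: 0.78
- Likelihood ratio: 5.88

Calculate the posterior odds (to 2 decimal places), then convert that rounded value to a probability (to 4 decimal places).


Step 1: Calculate posterior odds
Posterior odds = Prior odds × LR
               = 0.78 × 5.88
               = 4.59

Step 2: Convert to probability
P(S|E) = Posterior odds / (1 + Posterior odds)
       = 4.59 / (1 + 4.59)
       = 4.59 / 5.59
       = 0.8211

The evidence increased P(S) from 0.4382 to 0.8211.


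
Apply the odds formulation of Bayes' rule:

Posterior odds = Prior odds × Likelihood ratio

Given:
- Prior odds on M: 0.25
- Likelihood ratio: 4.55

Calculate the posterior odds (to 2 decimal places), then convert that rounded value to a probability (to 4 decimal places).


Step 1: Calculate posterior odds
Posterior odds = Prior odds × LR
               = 0.25 × 4.55
               = 1.14

Step 2: Convert to probability
P(M|E) = Posterior odds / (1 + Posterior odds)
       = 1.14 / (1 + 1.14)
       = 1.14 / 2.14
       = 0.5327

The evidence increased P(M) from 0.2000 to 0.5327.


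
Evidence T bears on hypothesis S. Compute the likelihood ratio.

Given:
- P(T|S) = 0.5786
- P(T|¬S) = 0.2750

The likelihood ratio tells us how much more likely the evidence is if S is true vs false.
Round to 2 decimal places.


Likelihood Ratio (LR) = P(T|S) / P(T|¬S)

LR = 0.5786 / 0.2750
   = 2.10

The evidence is 2.10 times more likely if S is true than if S is false.
LR > 1, so observing T raises the odds in favor of S.


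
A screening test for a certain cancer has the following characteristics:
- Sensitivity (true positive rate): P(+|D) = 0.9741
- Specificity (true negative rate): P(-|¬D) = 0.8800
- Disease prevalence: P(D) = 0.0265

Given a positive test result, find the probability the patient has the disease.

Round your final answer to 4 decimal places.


Let D = has disease, + = positive test

Given:
- P(D) = 0.0265 (prevalence)
- P(+|D) = 0.9741 (sensitivity)
- P(-|¬D) = 0.8800 (specificity)
- P(+|¬D) = 0.1200 (false positive rate = 1 - specificity)

Step 1: Find P(+)
P(+) = P(+|D)P(D) + P(+|¬D)P(¬D)
     = 0.9741 × 0.0265 + 0.1200 × 0.9735
     = 0.02581365 + 0.11682000
     = 0.14263365

Step 2: Apply Bayes' theorem for P(D|+)
P(D|+) = P(+|D)P(D) / P(+)
       = 0.02581365 / 0.14263365
       = 0.1810


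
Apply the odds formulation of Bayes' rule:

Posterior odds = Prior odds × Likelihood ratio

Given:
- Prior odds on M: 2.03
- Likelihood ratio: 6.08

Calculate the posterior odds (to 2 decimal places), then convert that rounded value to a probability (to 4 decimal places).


Step 1: Calculate posterior odds
Posterior odds = Prior odds × LR
               = 2.03 × 6.08
               = 12.34

Step 2: Convert to probability
P(M|E) = Posterior odds / (1 + Posterior odds)
       = 12.34 / (1 + 12.34)
       = 12.34 / 13.34
       = 0.9250

The evidence increased P(M) from 0.6700 to 0.9250.


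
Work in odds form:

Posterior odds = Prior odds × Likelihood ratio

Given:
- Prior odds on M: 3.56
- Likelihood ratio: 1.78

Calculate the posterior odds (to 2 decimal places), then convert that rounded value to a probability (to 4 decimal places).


Step 1: Calculate posterior odds
Posterior odds = Prior odds × LR
               = 3.56 × 1.78
               = 6.34

Step 2: Convert to probability
P(M|E) = Posterior odds / (1 + Posterior odds)
       = 6.34 / (1 + 6.34)
       = 6.34 / 7.34
       = 0.8638

The evidence increased P(M) from 0.7807 to 0.8638.


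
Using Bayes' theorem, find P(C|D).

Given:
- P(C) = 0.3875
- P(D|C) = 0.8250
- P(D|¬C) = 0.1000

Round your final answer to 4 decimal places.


Bayes' theorem: P(C|D) = P(D|C) × P(C) / P(D)

Step 1: Calculate P(D) using law of total probability
P(D) = P(D|C)P(C) + P(D|¬C)P(¬C)
     = 0.8250 × 0.3875 + 0.1000 × 0.6125
     = 0.31968750 + 0.06125000
     = 0.38093750

Step 2: Apply Bayes' theorem
P(C|D) = P(D|C) × P(C) / P(D)
       = 0.31968750 / 0.38093750
       = 0.8392


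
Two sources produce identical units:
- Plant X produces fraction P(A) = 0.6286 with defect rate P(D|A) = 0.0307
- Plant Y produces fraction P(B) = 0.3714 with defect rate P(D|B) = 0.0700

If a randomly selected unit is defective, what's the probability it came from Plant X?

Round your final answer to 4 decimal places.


Let A = from Plant X, D = defective

Given:
- P(A) = 0.6286, P(B) = 0.3714
- P(D|A) = 0.0307, P(D|B) = 0.0700

Step 1: Find P(D)
P(D) = P(D|A)P(A) + P(D|B)P(B)
     = 0.0307 × 0.6286 + 0.0700 × 0.3714
     = 0.01929802 + 0.02599800
     = 0.04529602

Step 2: Apply Bayes' theorem
P(A|D) = P(D|A)P(A) / P(D)
       = 0.01929802 / 0.04529602
       = 0.4260


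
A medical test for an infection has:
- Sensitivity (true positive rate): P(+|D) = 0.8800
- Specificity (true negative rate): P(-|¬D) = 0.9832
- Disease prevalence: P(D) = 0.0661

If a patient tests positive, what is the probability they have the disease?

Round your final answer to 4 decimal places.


Let D = has disease, + = positive test

Given:
- P(D) = 0.0661 (prevalence)
- P(+|D) = 0.8800 (sensitivity)
- P(-|¬D) = 0.9832 (specificity)
- P(+|¬D) = 0.0168 (false positive rate = 1 - specificity)

Step 1: Find P(+)
P(+) = P(+|D)P(D) + P(+|¬D)P(¬D)
     = 0.8800 × 0.0661 + 0.0168 × 0.9339
     = 0.05816800 + 0.01568952
     = 0.07385752

Step 2: Apply Bayes' theorem for P(D|+)
P(D|+) = P(+|D)P(D) / P(+)
       = 0.05816800 / 0.07385752
       = 0.7876


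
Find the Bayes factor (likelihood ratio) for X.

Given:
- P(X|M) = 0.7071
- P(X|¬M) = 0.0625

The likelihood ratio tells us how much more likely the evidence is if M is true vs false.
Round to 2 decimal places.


Likelihood Ratio (LR) = P(X|M) / P(X|¬M)

LR = 0.7071 / 0.0625
   = 11.31

The evidence is 11.31 times more likely if M is true than if M is false.
LR > 1, so observing X raises the odds in favor of M.


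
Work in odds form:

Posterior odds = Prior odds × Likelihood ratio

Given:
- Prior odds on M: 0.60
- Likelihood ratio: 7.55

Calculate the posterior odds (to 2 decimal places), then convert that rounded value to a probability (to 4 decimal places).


Step 1: Calculate posterior odds
Posterior odds = Prior odds × LR
               = 0.60 × 7.55
               = 4.53

Step 2: Convert to probability
P(M|E) = Posterior odds / (1 + Posterior odds)
       = 4.53 / (1 + 4.53)
       = 4.53 / 5.53
       = 0.8192

The evidence increased P(M) from 0.3750 to 0.8192.


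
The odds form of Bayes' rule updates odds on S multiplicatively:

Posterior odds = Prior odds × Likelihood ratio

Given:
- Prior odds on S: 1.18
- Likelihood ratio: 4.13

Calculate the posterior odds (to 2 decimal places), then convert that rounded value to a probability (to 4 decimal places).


Step 1: Calculate posterior odds
Posterior odds = Prior odds × LR
               = 1.18 × 4.13
               = 4.87

Step 2: Convert to probability
P(S|E) = Posterior odds / (1 + Posterior odds)
       = 4.87 / (1 + 4.87)
       = 4.87 / 5.87
       = 0.8296

The evidence increased P(S) from 0.5413 to 0.8296.


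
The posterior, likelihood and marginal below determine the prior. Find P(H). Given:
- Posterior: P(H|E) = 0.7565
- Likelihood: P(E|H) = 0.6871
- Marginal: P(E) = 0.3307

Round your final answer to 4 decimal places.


From Bayes' theorem: P(H|E) = P(E|H) × P(H) / P(E)

Rearranging for P(H):
P(H) = P(H|E) × P(E) / P(E|H)
     = 0.7565 × 0.3307 / 0.6871
     = 0.25017455 / 0.6871
     = 0.3641


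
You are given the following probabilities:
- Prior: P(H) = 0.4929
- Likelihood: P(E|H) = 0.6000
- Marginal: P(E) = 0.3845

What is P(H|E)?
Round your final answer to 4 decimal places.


Using Bayes' theorem:

P(H|E) = P(E|H) × P(H) / P(E)
       = 0.6000 × 0.4929 / 0.3845
       = 0.29574000 / 0.3845
       = 0.7692

The evidence strengthens our belief in H.
Prior: 0.4929 → Posterior: 0.7692


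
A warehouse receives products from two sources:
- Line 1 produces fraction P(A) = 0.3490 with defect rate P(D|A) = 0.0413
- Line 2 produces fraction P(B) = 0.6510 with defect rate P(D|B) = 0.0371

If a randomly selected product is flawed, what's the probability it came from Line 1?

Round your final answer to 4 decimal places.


Let A = from Line 1, D = flawed

Given:
- P(A) = 0.3490, P(B) = 0.6510
- P(D|A) = 0.0413, P(D|B) = 0.0371

Step 1: Find P(D)
P(D) = P(D|A)P(A) + P(D|B)P(B)
     = 0.0413 × 0.3490 + 0.0371 × 0.6510
     = 0.01441370 + 0.02415210
     = 0.03856580

Step 2: Apply Bayes' theorem
P(A|D) = P(D|A)P(A) / P(D)
       = 0.01441370 / 0.03856580
       = 0.3737


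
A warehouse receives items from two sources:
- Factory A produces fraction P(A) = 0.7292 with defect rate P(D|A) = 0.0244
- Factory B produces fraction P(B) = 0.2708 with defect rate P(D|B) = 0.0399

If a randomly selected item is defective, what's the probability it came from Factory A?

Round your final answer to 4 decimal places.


Let A = from Factory A, D = defective

Given:
- P(A) = 0.7292, P(B) = 0.2708
- P(D|A) = 0.0244, P(D|B) = 0.0399

Step 1: Find P(D)
P(D) = P(D|A)P(A) + P(D|B)P(B)
     = 0.0244 × 0.7292 + 0.0399 × 0.2708
     = 0.01779248 + 0.01080492
     = 0.02859740

Step 2: Apply Bayes' theorem
P(A|D) = P(D|A)P(A) / P(D)
       = 0.01779248 / 0.02859740
       = 0.6222


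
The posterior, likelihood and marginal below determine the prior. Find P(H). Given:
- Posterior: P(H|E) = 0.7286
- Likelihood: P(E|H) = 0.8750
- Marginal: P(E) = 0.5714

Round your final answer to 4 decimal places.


From Bayes' theorem: P(H|E) = P(E|H) × P(H) / P(E)

Rearranging for P(H):
P(H) = P(H|E) × P(E) / P(E|H)
     = 0.7286 × 0.5714 / 0.8750
     = 0.41632204 / 0.8750
     = 0.4758


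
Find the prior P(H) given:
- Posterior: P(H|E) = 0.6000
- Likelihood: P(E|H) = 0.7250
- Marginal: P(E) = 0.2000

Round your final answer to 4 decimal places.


From Bayes' theorem: P(H|E) = P(E|H) × P(H) / P(E)

Rearranging for P(H):
P(H) = P(H|E) × P(E) / P(E|H)
     = 0.6000 × 0.2000 / 0.7250
     = 0.12000000 / 0.7250
     = 0.1655


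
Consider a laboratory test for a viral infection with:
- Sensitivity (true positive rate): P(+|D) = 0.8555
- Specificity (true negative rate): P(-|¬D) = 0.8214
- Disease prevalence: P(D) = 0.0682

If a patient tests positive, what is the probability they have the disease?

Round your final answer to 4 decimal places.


Let D = has disease, + = positive test

Given:
- P(D) = 0.0682 (prevalence)
- P(+|D) = 0.8555 (sensitivity)
- P(-|¬D) = 0.8214 (specificity)
- P(+|¬D) = 0.1786 (false positive rate = 1 - specificity)

Step 1: Find P(+)
P(+) = P(+|D)P(D) + P(+|¬D)P(¬D)
     = 0.8555 × 0.0682 + 0.1786 × 0.9318
     = 0.05834510 + 0.16641948
     = 0.22476458

Step 2: Apply Bayes' theorem for P(D|+)
P(D|+) = P(+|D)P(D) / P(+)
       = 0.05834510 / 0.22476458
       = 0.2596


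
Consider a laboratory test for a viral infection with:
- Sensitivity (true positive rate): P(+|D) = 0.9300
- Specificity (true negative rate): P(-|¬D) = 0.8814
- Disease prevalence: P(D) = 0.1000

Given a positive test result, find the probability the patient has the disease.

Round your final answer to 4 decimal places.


Let D = has disease, + = positive test

Given:
- P(D) = 0.1000 (prevalence)
- P(+|D) = 0.9300 (sensitivity)
- P(-|¬D) = 0.8814 (specificity)
- P(+|¬D) = 0.1186 (false positive rate = 1 - specificity)

Step 1: Find P(+)
P(+) = P(+|D)P(D) + P(+|¬D)P(¬D)
     = 0.9300 × 0.1000 + 0.1186 × 0.9000
     = 0.09300000 + 0.10674000
     = 0.19974000

Step 2: Apply Bayes' theorem for P(D|+)
P(D|+) = P(+|D)P(D) / P(+)
       = 0.09300000 / 0.19974000
       = 0.4656


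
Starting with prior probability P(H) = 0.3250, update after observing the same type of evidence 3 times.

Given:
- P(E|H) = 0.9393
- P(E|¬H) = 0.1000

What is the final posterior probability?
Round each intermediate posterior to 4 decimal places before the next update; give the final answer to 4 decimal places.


Sequential Bayesian updating:

Initial prior: P(H) = 0.3250

Update 1:
  P(E) = 0.9393 × 0.3250 + 0.1000 × 0.6750 = 0.30527250 + 0.06750000 = 0.37277250
  P(H|E) = 0.30527250 / 0.37277250 = 0.8189

Update 2:
  P(E) = 0.9393 × 0.8189 + 0.1000 × 0.1811 = 0.76919277 + 0.01811000 = 0.78730277
  P(H|E) = 0.76919277 / 0.78730277 = 0.9770

Update 3:
  P(E) = 0.9393 × 0.9770 + 0.1000 × 0.0230 = 0.91769610 + 0.00230000 = 0.91999610
  P(H|E) = 0.91769610 / 0.91999610 = 0.9975

Final posterior: 0.9975


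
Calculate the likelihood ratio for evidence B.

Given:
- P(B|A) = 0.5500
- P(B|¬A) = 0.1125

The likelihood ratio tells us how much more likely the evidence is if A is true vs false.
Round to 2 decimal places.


Likelihood Ratio (LR) = P(B|A) / P(B|¬A)

LR = 0.5500 / 0.1125
   = 4.89

The evidence is 4.89 times more likely if A is true than if A is false.
LR > 1, so observing B raises the odds in favor of A.


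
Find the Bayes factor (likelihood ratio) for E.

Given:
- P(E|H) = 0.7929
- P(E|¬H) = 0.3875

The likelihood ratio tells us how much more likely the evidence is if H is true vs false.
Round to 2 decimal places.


Likelihood Ratio (LR) = P(E|H) / P(E|¬H)

LR = 0.7929 / 0.3875
   = 2.05

The evidence is 2.05 times more likely if H is true than if H is false.
Since LR > 1, the evidence supports H over ¬H.


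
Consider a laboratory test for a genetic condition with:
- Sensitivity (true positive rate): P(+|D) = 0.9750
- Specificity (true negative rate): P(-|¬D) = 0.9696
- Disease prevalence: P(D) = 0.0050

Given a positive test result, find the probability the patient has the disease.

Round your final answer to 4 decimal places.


Let D = has disease, + = positive test

Given:
- P(D) = 0.0050 (prevalence)
- P(+|D) = 0.9750 (sensitivity)
- P(-|¬D) = 0.9696 (specificity)
- P(+|¬D) = 0.0304 (false positive rate = 1 - specificity)

Step 1: Find P(+)
P(+) = P(+|D)P(D) + P(+|¬D)P(¬D)
     = 0.9750 × 0.0050 + 0.0304 × 0.9950
     = 0.00487500 + 0.03024800
     = 0.03512300

Step 2: Apply Bayes' theorem for P(D|+)
P(D|+) = P(+|D)P(D) / P(+)
       = 0.00487500 / 0.03512300
       = 0.1388


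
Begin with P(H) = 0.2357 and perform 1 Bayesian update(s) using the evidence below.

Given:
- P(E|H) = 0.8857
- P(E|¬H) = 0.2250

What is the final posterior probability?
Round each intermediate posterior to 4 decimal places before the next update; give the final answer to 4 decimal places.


Sequential Bayesian updating:

Initial prior: P(H) = 0.2357

Update 1:
  P(E) = 0.8857 × 0.2357 + 0.2250 × 0.7643 = 0.20875949 + 0.17196750 = 0.38072699
  P(H|E) = 0.20875949 / 0.38072699 = 0.5483

Final posterior: 0.5483


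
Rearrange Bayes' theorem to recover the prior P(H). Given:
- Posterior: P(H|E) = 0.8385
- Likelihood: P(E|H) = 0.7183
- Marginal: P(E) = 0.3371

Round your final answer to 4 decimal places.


From Bayes' theorem: P(H|E) = P(E|H) × P(H) / P(E)

Rearranging for P(H):
P(H) = P(H|E) × P(E) / P(E|H)
     = 0.8385 × 0.3371 / 0.7183
     = 0.28265835 / 0.7183
     = 0.3935


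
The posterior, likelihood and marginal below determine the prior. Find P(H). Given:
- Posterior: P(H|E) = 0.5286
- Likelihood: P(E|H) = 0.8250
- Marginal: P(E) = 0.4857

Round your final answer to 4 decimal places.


From Bayes' theorem: P(H|E) = P(E|H) × P(H) / P(E)

Rearranging for P(H):
P(H) = P(H|E) × P(E) / P(E|H)
     = 0.5286 × 0.4857 / 0.8250
     = 0.25674102 / 0.8250
     = 0.3112


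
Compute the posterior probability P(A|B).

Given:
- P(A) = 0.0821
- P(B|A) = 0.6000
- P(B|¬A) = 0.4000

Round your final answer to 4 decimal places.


Bayes' theorem: P(A|B) = P(B|A) × P(A) / P(B)

Step 1: Calculate P(B) using law of total probability
P(B) = P(B|A)P(A) + P(B|¬A)P(¬A)
     = 0.6000 × 0.0821 + 0.4000 × 0.9179
     = 0.04926000 + 0.36716000
     = 0.41642000

Step 2: Apply Bayes' theorem
P(A|B) = P(B|A) × P(A) / P(B)
       = 0.04926000 / 0.41642000
       = 0.1183


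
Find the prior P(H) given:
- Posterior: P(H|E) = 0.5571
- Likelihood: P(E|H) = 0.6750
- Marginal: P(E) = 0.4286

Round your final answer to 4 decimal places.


From Bayes' theorem: P(H|E) = P(E|H) × P(H) / P(E)

Rearranging for P(H):
P(H) = P(H|E) × P(E) / P(E|H)
     = 0.5571 × 0.4286 / 0.6750
     = 0.23877306 / 0.6750
     = 0.3537


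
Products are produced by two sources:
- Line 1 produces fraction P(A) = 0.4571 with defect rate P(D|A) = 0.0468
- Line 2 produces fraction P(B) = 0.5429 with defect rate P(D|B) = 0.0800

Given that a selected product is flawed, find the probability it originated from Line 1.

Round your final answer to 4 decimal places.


Let A = from Line 1, D = flawed

Given:
- P(A) = 0.4571, P(B) = 0.5429
- P(D|A) = 0.0468, P(D|B) = 0.0800

Step 1: Find P(D)
P(D) = P(D|A)P(A) + P(D|B)P(B)
     = 0.0468 × 0.4571 + 0.0800 × 0.5429
     = 0.02139228 + 0.04343200
     = 0.06482428

Step 2: Apply Bayes' theorem
P(A|D) = P(D|A)P(A) / P(D)
       = 0.02139228 / 0.06482428
       = 0.3300


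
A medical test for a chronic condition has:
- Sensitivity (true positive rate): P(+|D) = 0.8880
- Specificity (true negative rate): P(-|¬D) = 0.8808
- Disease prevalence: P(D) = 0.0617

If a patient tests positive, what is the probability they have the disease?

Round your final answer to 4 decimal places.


Let D = has disease, + = positive test

Given:
- P(D) = 0.0617 (prevalence)
- P(+|D) = 0.8880 (sensitivity)
- P(-|¬D) = 0.8808 (specificity)
- P(+|¬D) = 0.1192 (false positive rate = 1 - specificity)

Step 1: Find P(+)
P(+) = P(+|D)P(D) + P(+|¬D)P(¬D)
     = 0.8880 × 0.0617 + 0.1192 × 0.9383
     = 0.05478960 + 0.11184536
     = 0.16663496

Step 2: Apply Bayes' theorem for P(D|+)
P(D|+) = P(+|D)P(D) / P(+)
       = 0.05478960 / 0.16663496
       = 0.3288


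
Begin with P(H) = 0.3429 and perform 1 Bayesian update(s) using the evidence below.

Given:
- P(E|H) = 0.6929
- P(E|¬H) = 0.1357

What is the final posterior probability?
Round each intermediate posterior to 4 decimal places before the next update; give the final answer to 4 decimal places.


Sequential Bayesian updating:

Initial prior: P(H) = 0.3429

Update 1:
  P(E) = 0.6929 × 0.3429 + 0.1357 × 0.6571 = 0.23759541 + 0.08916847 = 0.32676388
  P(H|E) = 0.23759541 / 0.32676388 = 0.7271

Final posterior: 0.7271


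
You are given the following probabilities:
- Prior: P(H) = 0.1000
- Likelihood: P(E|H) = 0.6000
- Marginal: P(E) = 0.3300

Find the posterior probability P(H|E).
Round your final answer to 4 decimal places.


Using Bayes' theorem:

P(H|E) = P(E|H) × P(H) / P(E)
       = 0.6000 × 0.1000 / 0.3300
       = 0.06000000 / 0.3300
       = 0.1818

The evidence strengthens our belief in H.
Prior: 0.1000 → Posterior: 0.1818


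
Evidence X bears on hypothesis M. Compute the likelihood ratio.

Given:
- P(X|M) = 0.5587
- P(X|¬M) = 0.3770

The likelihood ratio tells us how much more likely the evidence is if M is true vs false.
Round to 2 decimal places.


Likelihood Ratio (LR) = P(X|M) / P(X|¬M)

LR = 0.5587 / 0.3770
   = 1.48

The evidence is 1.48 times more likely if M is true than if M is false.
Because LR exceeds 1, X is evidence for M.


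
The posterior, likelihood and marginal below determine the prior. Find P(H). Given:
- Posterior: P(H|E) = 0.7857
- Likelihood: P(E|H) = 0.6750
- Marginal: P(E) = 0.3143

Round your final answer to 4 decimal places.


From Bayes' theorem: P(H|E) = P(E|H) × P(H) / P(E)

Rearranging for P(H):
P(H) = P(H|E) × P(E) / P(E|H)
     = 0.7857 × 0.3143 / 0.6750
     = 0.24694551 / 0.6750
     = 0.3658


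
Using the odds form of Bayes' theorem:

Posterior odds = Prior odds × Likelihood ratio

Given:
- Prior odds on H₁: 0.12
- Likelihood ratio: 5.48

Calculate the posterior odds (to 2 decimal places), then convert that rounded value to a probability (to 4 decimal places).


Step 1: Calculate posterior odds
Posterior odds = Prior odds × LR
               = 0.12 × 5.48
               = 0.66

Step 2: Convert to probability
P(H₁|E) = Posterior odds / (1 + Posterior odds)
       = 0.66 / (1 + 0.66)
       = 0.66 / 1.66
       = 0.3976

The evidence increased P(H₁) from 0.1071 to 0.3976.


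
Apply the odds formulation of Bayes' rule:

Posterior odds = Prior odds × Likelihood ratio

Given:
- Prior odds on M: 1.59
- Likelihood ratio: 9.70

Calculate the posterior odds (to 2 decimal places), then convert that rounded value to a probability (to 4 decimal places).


Step 1: Calculate posterior odds
Posterior odds = Prior odds × LR
               = 1.59 × 9.70
               = 15.42

Step 2: Convert to probability
P(M|E) = Posterior odds / (1 + Posterior odds)
       = 15.42 / (1 + 15.42)
       = 15.42 / 16.42
       = 0.9391

The evidence increased P(M) from 0.6139 to 0.9391.


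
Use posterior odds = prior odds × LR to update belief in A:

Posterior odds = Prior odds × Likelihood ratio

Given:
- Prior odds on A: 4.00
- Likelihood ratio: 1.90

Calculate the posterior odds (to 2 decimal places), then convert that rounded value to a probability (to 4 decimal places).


Step 1: Calculate posterior odds
Posterior odds = Prior odds × LR
               = 4.00 × 1.90
               = 7.60

Step 2: Convert to probability
P(A|E) = Posterior odds / (1 + Posterior odds)
       = 7.60 / (1 + 7.60)
       = 7.60 / 8.60
       = 0.8837

The evidence increased P(A) from 0.8000 to 0.8837.


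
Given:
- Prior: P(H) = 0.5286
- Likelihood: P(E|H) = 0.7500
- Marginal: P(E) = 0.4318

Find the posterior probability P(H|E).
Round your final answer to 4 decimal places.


Using Bayes' theorem:

P(H|E) = P(E|H) × P(H) / P(E)
       = 0.7500 × 0.5286 / 0.4318
       = 0.39645000 / 0.4318
       = 0.9181

The evidence strengthens our belief in H.
Prior: 0.5286 → Posterior: 0.9181


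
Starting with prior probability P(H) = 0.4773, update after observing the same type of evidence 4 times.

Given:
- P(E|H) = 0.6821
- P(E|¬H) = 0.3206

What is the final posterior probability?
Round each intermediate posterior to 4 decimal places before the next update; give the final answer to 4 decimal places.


Sequential Bayesian updating:

Initial prior: P(H) = 0.4773

Update 1:
  P(E) = 0.6821 × 0.4773 + 0.3206 × 0.5227 = 0.32556633 + 0.16757762 = 0.49314395
  P(H|E) = 0.32556633 / 0.49314395 = 0.6602

Update 2:
  P(E) = 0.6821 × 0.6602 + 0.3206 × 0.3398 = 0.45032242 + 0.10893988 = 0.55926230
  P(H|E) = 0.45032242 / 0.55926230 = 0.8052

Update 3:
  P(E) = 0.6821 × 0.8052 + 0.3206 × 0.1948 = 0.54922692 + 0.06245288 = 0.61167980
  P(H|E) = 0.54922692 / 0.61167980 = 0.8979

Update 4:
  P(E) = 0.6821 × 0.8979 + 0.3206 × 0.1021 = 0.61245759 + 0.03273326 = 0.64519085
  P(H|E) = 0.61245759 / 0.64519085 = 0.9493

Final posterior: 0.9493


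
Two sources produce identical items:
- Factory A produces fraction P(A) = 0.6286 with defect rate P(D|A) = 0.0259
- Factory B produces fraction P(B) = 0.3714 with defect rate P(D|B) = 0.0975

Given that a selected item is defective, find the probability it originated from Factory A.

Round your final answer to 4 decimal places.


Let A = from Factory A, D = defective

Given:
- P(A) = 0.6286, P(B) = 0.3714
- P(D|A) = 0.0259, P(D|B) = 0.0975

Step 1: Find P(D)
P(D) = P(D|A)P(A) + P(D|B)P(B)
     = 0.0259 × 0.6286 + 0.0975 × 0.3714
     = 0.01628074 + 0.03621150
     = 0.05249224

Step 2: Apply Bayes' theorem
P(A|D) = P(D|A)P(A) / P(D)
       = 0.01628074 / 0.05249224
       = 0.3102


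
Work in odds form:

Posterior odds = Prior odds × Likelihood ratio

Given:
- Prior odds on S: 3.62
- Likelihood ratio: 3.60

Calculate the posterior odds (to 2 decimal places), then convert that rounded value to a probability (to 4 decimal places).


Step 1: Calculate posterior odds
Posterior odds = Prior odds × LR
               = 3.62 × 3.60
               = 13.03

Step 2: Convert to probability
P(S|E) = Posterior odds / (1 + Posterior odds)
       = 13.03 / (1 + 13.03)
       = 13.03 / 14.03
       = 0.9287

The evidence increased P(S) from 0.7835 to 0.9287.


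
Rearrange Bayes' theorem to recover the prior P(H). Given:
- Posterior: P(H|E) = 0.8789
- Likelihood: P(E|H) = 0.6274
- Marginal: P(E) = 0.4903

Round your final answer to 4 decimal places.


From Bayes' theorem: P(H|E) = P(E|H) × P(H) / P(E)

Rearranging for P(H):
P(H) = P(H|E) × P(E) / P(E|H)
     = 0.8789 × 0.4903 / 0.6274
     = 0.43092467 / 0.6274
     = 0.6868


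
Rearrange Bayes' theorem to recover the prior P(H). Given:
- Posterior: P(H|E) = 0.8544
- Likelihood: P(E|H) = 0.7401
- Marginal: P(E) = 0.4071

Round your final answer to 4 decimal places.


From Bayes' theorem: P(H|E) = P(E|H) × P(H) / P(E)

Rearranging for P(H):
P(H) = P(H|E) × P(E) / P(E|H)
     = 0.8544 × 0.4071 / 0.7401
     = 0.34782624 / 0.7401
     = 0.4700


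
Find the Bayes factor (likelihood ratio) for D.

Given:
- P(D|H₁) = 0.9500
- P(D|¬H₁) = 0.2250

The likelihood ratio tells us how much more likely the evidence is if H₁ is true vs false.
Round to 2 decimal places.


Likelihood Ratio (LR) = P(D|H₁) / P(D|¬H₁)

LR = 0.9500 / 0.2250
   = 4.22

The evidence is 4.22 times more likely if H₁ is true than if H₁ is false.
Because LR exceeds 1, D is evidence for H₁.


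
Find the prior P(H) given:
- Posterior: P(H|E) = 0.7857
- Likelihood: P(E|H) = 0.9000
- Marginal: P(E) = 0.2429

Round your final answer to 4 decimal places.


From Bayes' theorem: P(H|E) = P(E|H) × P(H) / P(E)

Rearranging for P(H):
P(H) = P(H|E) × P(E) / P(E|H)
     = 0.7857 × 0.2429 / 0.9000
     = 0.19084653 / 0.9000
     = 0.2121


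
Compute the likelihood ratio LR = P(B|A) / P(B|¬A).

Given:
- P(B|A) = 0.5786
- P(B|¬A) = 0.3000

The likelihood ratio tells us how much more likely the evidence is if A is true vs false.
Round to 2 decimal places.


Likelihood Ratio (LR) = P(B|A) / P(B|¬A)

LR = 0.5786 / 0.3000
   = 1.93

The evidence is 1.93 times more likely if A is true than if A is false.
Because LR exceeds 1, B is evidence for A.


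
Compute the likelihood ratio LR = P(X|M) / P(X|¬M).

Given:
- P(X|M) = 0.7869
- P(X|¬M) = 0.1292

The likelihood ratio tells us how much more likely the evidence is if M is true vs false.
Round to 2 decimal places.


Likelihood Ratio (LR) = P(X|M) / P(X|¬M)

LR = 0.7869 / 0.1292
   = 6.09

The evidence is 6.09 times more likely if M is true than if M is false.
Since LR > 1, the evidence supports M over ¬M.


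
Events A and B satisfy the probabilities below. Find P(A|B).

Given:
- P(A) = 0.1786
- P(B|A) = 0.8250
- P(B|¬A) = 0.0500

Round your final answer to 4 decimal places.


Bayes' theorem: P(A|B) = P(B|A) × P(A) / P(B)

Step 1: Calculate P(B) using law of total probability
P(B) = P(B|A)P(A) + P(B|¬A)P(¬A)
     = 0.8250 × 0.1786 + 0.0500 × 0.8214
     = 0.14734500 + 0.04107000
     = 0.18841500

Step 2: Apply Bayes' theorem
P(A|B) = P(B|A) × P(A) / P(B)
       = 0.14734500 / 0.18841500
       = 0.7820


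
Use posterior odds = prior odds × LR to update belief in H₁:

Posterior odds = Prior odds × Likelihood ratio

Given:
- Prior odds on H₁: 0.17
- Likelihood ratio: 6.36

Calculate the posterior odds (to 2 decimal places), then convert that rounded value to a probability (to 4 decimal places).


Step 1: Calculate posterior odds
Posterior odds = Prior odds × LR
               = 0.17 × 6.36
               = 1.08

Step 2: Convert to probability
P(H₁|E) = Posterior odds / (1 + Posterior odds)
       = 1.08 / (1 + 1.08)
       = 1.08 / 2.08
       = 0.5192

The evidence increased P(H₁) from 0.1453 to 0.5192.


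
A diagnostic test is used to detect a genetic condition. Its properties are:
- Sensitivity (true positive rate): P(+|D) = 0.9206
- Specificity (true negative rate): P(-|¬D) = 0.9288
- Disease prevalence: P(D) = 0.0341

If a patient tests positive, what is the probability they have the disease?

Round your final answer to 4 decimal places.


Let D = has disease, + = positive test

Given:
- P(D) = 0.0341 (prevalence)
- P(+|D) = 0.9206 (sensitivity)
- P(-|¬D) = 0.9288 (specificity)
- P(+|¬D) = 0.0712 (false positive rate = 1 - specificity)

Step 1: Find P(+)
P(+) = P(+|D)P(D) + P(+|¬D)P(¬D)
     = 0.9206 × 0.0341 + 0.0712 × 0.9659
     = 0.03139246 + 0.06877208
     = 0.10016454

Step 2: Apply Bayes' theorem for P(D|+)
P(D|+) = P(+|D)P(D) / P(+)
       = 0.03139246 / 0.10016454
       = 0.3134


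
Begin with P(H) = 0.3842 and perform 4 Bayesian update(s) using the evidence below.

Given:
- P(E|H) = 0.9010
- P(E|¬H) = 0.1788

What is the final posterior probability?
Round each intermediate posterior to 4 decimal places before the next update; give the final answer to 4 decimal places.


Sequential Bayesian updating:

Initial prior: P(H) = 0.3842

Update 1:
  P(E) = 0.9010 × 0.3842 + 0.1788 × 0.6158 = 0.34616420 + 0.11010504 = 0.45626924
  P(H|E) = 0.34616420 / 0.45626924 = 0.7587

Update 2:
  P(E) = 0.9010 × 0.7587 + 0.1788 × 0.2413 = 0.68358870 + 0.04314444 = 0.72673314
  P(H|E) = 0.68358870 / 0.72673314 = 0.9406

Update 3:
  P(E) = 0.9010 × 0.9406 + 0.1788 × 0.0594 = 0.84748060 + 0.01062072 = 0.85810132
  P(H|E) = 0.84748060 / 0.85810132 = 0.9876

Update 4:
  P(E) = 0.9010 × 0.9876 + 0.1788 × 0.0124 = 0.88982760 + 0.00221712 = 0.89204472
  P(H|E) = 0.88982760 / 0.89204472 = 0.9975

Final posterior: 0.9975


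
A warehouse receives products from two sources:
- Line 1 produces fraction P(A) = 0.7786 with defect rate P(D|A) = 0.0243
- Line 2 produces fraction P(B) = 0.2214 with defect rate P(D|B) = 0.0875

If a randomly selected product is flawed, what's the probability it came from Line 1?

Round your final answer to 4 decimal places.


Let A = from Line 1, D = flawed

Given:
- P(A) = 0.7786, P(B) = 0.2214
- P(D|A) = 0.0243, P(D|B) = 0.0875

Step 1: Find P(D)
P(D) = P(D|A)P(A) + P(D|B)P(B)
     = 0.0243 × 0.7786 + 0.0875 × 0.2214
     = 0.01891998 + 0.01937250
     = 0.03829248

Step 2: Apply Bayes' theorem
P(A|D) = P(D|A)P(A) / P(D)
       = 0.01891998 / 0.03829248
       = 0.4941


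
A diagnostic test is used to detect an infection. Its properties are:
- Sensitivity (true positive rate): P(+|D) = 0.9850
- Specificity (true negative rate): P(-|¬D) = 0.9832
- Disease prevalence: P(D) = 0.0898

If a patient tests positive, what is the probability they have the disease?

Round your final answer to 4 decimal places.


Let D = has disease, + = positive test

Given:
- P(D) = 0.0898 (prevalence)
- P(+|D) = 0.9850 (sensitivity)
- P(-|¬D) = 0.9832 (specificity)
- P(+|¬D) = 0.0168 (false positive rate = 1 - specificity)

Step 1: Find P(+)
P(+) = P(+|D)P(D) + P(+|¬D)P(¬D)
     = 0.9850 × 0.0898 + 0.0168 × 0.9102
     = 0.08845300 + 0.01529136
     = 0.10374436

Step 2: Apply Bayes' theorem for P(D|+)
P(D|+) = P(+|D)P(D) / P(+)
       = 0.08845300 / 0.10374436
       = 0.8526


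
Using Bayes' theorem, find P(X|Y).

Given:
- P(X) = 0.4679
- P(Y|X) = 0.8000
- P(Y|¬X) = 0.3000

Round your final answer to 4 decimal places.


Bayes' theorem: P(X|Y) = P(Y|X) × P(X) / P(Y)

Step 1: Calculate P(Y) using law of total probability
P(Y) = P(Y|X)P(X) + P(Y|¬X)P(¬X)
     = 0.8000 × 0.4679 + 0.3000 × 0.5321
     = 0.37432000 + 0.15963000
     = 0.53395000

Step 2: Apply Bayes' theorem
P(X|Y) = P(Y|X) × P(X) / P(Y)
       = 0.37432000 / 0.53395000
       = 0.7010


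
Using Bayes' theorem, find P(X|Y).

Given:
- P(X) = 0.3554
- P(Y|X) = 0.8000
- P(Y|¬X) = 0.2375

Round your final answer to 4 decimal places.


Bayes' theorem: P(X|Y) = P(Y|X) × P(X) / P(Y)

Step 1: Calculate P(Y) using law of total probability
P(Y) = P(Y|X)P(X) + P(Y|¬X)P(¬X)
     = 0.8000 × 0.3554 + 0.2375 × 0.6446
     = 0.28432000 + 0.15309250
     = 0.43741250

Step 2: Apply Bayes' theorem
P(X|Y) = P(Y|X) × P(X) / P(Y)
       = 0.28432000 / 0.43741250
       = 0.6500


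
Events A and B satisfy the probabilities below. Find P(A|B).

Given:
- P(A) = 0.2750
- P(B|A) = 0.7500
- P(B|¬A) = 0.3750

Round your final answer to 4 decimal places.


Bayes' theorem: P(A|B) = P(B|A) × P(A) / P(B)

Step 1: Calculate P(B) using law of total probability
P(B) = P(B|A)P(A) + P(B|¬A)P(¬A)
     = 0.7500 × 0.2750 + 0.3750 × 0.7250
     = 0.20625000 + 0.27187500
     = 0.47812500

Step 2: Apply Bayes' theorem
P(A|B) = P(B|A) × P(A) / P(B)
       = 0.20625000 / 0.47812500
       = 0.4314


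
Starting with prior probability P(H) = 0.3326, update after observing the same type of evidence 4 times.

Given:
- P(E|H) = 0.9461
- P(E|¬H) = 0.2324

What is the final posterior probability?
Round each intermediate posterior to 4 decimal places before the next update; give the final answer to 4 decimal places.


Sequential Bayesian updating:

Initial prior: P(H) = 0.3326

Update 1:
  P(E) = 0.9461 × 0.3326 + 0.2324 × 0.6674 = 0.31467286 + 0.15510376 = 0.46977662
  P(H|E) = 0.31467286 / 0.46977662 = 0.6698

Update 2:
  P(E) = 0.9461 × 0.6698 + 0.2324 × 0.3302 = 0.63369778 + 0.07673848 = 0.71043626
  P(H|E) = 0.63369778 / 0.71043626 = 0.8920

Update 3:
  P(E) = 0.9461 × 0.8920 + 0.2324 × 0.1080 = 0.84392120 + 0.02509920 = 0.86902040
  P(H|E) = 0.84392120 / 0.86902040 = 0.9711

Update 4:
  P(E) = 0.9461 × 0.9711 + 0.2324 × 0.0289 = 0.91875771 + 0.00671636 = 0.92547407
  P(H|E) = 0.91875771 / 0.92547407 = 0.9927

Final posterior: 0.9927


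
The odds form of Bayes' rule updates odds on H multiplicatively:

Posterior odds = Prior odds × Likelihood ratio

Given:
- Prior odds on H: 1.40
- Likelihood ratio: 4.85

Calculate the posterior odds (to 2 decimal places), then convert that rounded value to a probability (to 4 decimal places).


Step 1: Calculate posterior odds
Posterior odds = Prior odds × LR
               = 1.40 × 4.85
               = 6.79

Step 2: Convert to probability
P(H|E) = Posterior odds / (1 + Posterior odds)
       = 6.79 / (1 + 6.79)
       = 6.79 / 7.79
       = 0.8716

The evidence increased P(H) from 0.5833 to 0.8716.


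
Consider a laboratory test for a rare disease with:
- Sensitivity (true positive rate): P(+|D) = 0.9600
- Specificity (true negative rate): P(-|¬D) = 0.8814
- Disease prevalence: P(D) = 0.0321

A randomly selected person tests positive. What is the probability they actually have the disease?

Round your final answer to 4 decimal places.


Let D = has disease, + = positive test

Given:
- P(D) = 0.0321 (prevalence)
- P(+|D) = 0.9600 (sensitivity)
- P(-|¬D) = 0.8814 (specificity)
- P(+|¬D) = 0.1186 (false positive rate = 1 - specificity)

Step 1: Find P(+)
P(+) = P(+|D)P(D) + P(+|¬D)P(¬D)
     = 0.9600 × 0.0321 + 0.1186 × 0.9679
     = 0.03081600 + 0.11479294
     = 0.14560894

Step 2: Apply Bayes' theorem for P(D|+)
P(D|+) = P(+|D)P(D) / P(+)
       = 0.03081600 / 0.14560894
       = 0.2116


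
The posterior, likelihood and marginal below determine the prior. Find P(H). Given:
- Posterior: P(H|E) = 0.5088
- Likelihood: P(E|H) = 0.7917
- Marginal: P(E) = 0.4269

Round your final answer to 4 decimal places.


From Bayes' theorem: P(H|E) = P(E|H) × P(H) / P(E)

Rearranging for P(H):
P(H) = P(H|E) × P(E) / P(E|H)
     = 0.5088 × 0.4269 / 0.7917
     = 0.21720672 / 0.7917
     = 0.2744
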